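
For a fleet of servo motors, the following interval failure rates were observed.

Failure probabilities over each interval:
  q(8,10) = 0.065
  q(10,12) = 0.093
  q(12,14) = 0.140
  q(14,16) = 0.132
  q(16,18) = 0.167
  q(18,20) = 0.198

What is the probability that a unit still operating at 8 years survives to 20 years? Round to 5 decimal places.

The overall survival probability is (1 − 0.065) × (1 − 0.093) × (1 − 0.140) × (1 − 0.132) × (1 − 0.167) × (1 − 0.198).
= 0.935 × 0.907 × 0.860 × 0.868 × 0.833 × 0.802 = 0.422918.

0.42292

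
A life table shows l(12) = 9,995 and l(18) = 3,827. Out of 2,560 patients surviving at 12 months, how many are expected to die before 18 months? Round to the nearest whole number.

The relevant probability is 1 − 3,827/9,995 = 0.617109.
Expected number = 2,560 × 0.617109 = 1580.

1580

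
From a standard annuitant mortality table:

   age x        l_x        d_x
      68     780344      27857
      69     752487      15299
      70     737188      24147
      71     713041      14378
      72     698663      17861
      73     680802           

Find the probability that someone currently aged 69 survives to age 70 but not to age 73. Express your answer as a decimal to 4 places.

0.0749

This is the probability of reaching 70 but not 73, conditional on being alive at 69: (l_70 − l_73) / l_69.
= (737188 − 680802) / 752487 = 56386 / 752487 = 0.074933.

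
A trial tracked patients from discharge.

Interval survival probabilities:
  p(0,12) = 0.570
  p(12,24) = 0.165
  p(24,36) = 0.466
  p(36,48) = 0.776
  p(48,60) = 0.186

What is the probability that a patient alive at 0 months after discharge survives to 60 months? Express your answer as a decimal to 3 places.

0.006

Chaining the interval survival probabilities: 0.570 × 0.165 × 0.466 × 0.776 × 0.186.
= 0.006326.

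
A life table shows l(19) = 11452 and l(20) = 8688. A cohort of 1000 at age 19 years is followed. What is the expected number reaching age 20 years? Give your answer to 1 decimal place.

The relevant probability is 8688/11452 = 0.758645.
Expected number = 1000 × 0.758645 = 758.6.

758.6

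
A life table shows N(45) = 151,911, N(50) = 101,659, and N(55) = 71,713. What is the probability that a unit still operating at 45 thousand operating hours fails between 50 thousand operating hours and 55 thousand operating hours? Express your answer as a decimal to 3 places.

0.197

This is the probability of reaching 50 but not 55, conditional on being operational at 45: (N(50) − N(55)) / N(45).
= (101,659 − 71,713) / 151,911 = 29,946 / 151,911 = 0.197129.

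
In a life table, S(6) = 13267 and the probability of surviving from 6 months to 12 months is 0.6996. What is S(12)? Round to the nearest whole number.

9282

S(12) = S(6) × p = 13267 × 0.6996 = 9282.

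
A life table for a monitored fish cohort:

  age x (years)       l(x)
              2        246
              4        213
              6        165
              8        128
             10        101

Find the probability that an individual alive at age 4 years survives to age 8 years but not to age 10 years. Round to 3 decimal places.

This is the probability of reaching 8 but not 10, conditional on being alive at 4: (l(8) − l(10)) / l(4).
= (128 − 101) / 213 = 27 / 213 = 0.126761.

0.127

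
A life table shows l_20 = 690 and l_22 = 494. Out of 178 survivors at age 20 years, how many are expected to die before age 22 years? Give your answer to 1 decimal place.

50.6

The relevant probability is 1 − 494/690 = 0.284058.
Expected number = 178 × 0.284058 = 50.6.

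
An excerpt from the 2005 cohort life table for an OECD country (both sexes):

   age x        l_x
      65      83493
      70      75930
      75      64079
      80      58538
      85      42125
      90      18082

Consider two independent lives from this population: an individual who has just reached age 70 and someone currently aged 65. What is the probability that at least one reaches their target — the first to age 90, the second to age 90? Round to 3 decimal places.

0.403

p₁ = l_90/l_70 = 18082/75930 = 0.238140; p₂ = l_90/l_65 = 18082/83493 = 0.216569.
P(at least one) = 1 − (1−p₁)(1−p₂) = 1 − 0.761860 × 0.783431 = 0.403135.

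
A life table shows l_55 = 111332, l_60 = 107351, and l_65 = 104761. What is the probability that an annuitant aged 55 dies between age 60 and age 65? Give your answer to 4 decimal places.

We want 5|5q55 = (l_60 − l_65)/l_55.
This is the probability of reaching 60 but not 65, conditional on being alive at 55: (l_60 − l_65) / l_55.
= (107351 − 104761) / 111332 = 2590 / 111332 = 0.023264.

0.0233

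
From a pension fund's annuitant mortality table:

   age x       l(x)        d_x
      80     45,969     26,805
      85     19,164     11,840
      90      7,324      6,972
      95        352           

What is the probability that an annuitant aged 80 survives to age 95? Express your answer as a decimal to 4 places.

The conditional survival probability is l(95)/l(80) = 352/45,969 = 0.007657.

0.0077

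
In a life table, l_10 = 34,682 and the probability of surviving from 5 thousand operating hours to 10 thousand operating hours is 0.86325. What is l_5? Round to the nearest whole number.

40176

l_5 = l_10 / p = 34,682 / 0.86325 = 40176.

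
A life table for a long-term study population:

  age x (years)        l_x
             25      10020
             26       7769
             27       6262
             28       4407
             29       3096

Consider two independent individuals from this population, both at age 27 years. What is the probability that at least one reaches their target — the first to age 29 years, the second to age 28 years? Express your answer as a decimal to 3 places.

p₁ = l_29/l_27 = 3096/6262 = 0.494411; p₂ = l_28/l_27 = 4407/6262 = 0.703769.
P(at least one) = 1 − (1−p₁)(1−p₂) = 1 − 0.505589 × 0.296231 = 0.850229.

0.850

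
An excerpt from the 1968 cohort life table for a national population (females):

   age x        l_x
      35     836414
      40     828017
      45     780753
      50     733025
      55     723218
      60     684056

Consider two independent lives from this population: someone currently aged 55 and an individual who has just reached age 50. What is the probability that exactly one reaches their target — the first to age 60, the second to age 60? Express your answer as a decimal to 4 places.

0.1137

p₁ = l_60/l_55 = 684056/723218 = 0.945850; p₂ = l_60/l_50 = 684056/733025 = 0.933196.
P(exactly one) = p₁(1−p₂) + (1−p₁)p₂ = 0.063187 + 0.050533 = 0.113719.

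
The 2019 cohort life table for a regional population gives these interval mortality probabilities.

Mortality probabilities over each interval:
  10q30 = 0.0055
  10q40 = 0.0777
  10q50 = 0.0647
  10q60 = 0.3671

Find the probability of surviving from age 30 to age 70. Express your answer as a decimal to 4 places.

40p30 = (1 − 0.0055) × (1 − 0.0777) × (1 − 0.0647) × (1 − 0.3671).
= 0.9945 × 0.9223 × 0.9353 × 0.6329 = 0.542954.

0.5430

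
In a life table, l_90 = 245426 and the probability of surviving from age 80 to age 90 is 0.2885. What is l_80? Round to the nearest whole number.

850697

l_80 = l_90 / p = 245426 / 0.2885 = 850697.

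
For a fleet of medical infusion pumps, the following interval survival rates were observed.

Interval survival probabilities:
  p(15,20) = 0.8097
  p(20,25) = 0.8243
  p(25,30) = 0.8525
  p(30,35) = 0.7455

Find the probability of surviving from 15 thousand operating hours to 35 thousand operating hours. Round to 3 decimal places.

0.424

P(survive 15→35) = 0.8097 × 0.8243 × 0.8525 × 0.7455.
= 0.424181.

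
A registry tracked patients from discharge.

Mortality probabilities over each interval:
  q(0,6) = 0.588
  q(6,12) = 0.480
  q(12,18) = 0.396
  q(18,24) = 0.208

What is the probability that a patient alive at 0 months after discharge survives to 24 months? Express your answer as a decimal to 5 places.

Chaining the interval survival probabilities: (1 − 0.588) × (1 − 0.480) × (1 − 0.396) × (1 − 0.208).
= 0.412 × 0.520 × 0.604 × 0.792 = 0.102486.

0.10249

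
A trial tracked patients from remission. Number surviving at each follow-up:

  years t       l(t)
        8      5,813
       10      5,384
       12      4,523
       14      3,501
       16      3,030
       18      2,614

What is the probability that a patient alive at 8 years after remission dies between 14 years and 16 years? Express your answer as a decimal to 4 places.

This is the probability of reaching 14 but not 16, conditional on being alive at 8: (l(14) − l(16)) / l(8).
= (3,501 − 3,030) / 5,813 = 471 / 5,813 = 0.081025.

0.0810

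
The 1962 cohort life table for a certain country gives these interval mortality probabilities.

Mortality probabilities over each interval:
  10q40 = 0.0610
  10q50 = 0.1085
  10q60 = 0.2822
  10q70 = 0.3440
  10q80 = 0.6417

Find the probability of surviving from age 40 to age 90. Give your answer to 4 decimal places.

0.1412

Survival from 40 to 90 is the product of surviving each interval: (1 − 0.0610) × (1 − 0.1085) × (1 − 0.2822) × (1 − 0.3440) × (1 − 0.6417).
= 0.9390 × 0.8915 × 0.7178 × 0.6560 × 0.3583 = 0.141235.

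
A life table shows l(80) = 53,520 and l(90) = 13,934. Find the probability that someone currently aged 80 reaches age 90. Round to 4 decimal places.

The conditional survival probability is l(90)/l(80) = 13,934/53,520 = 0.260351.

0.2604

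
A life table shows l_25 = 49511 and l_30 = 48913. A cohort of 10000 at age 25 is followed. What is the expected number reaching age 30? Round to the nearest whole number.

9879

The relevant probability is 48913/49511 = 0.987922.
Expected number = 10000 × 0.987922 = 9879.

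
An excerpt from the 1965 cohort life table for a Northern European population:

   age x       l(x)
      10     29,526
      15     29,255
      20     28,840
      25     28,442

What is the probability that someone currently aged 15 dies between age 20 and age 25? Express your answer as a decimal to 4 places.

This is the probability of reaching 20 but not 25, conditional on being alive at 15: (l(20) − l(25)) / l(15).
= (28,840 − 28,442) / 29,255 = 398 / 29,255 = 0.013605.

0.0136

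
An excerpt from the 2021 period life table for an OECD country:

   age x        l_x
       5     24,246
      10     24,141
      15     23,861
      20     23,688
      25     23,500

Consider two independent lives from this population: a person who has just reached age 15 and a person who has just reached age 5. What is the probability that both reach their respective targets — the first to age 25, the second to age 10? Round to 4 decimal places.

p₁ = l_25/l_15 = 23,500/23,861 = 0.984871; p₂ = l_10/l_5 = 24,141/24,246 = 0.995669.
P(both) = p₁ × p₂ = 0.984871 × 0.995669 = 0.980606.

0.9806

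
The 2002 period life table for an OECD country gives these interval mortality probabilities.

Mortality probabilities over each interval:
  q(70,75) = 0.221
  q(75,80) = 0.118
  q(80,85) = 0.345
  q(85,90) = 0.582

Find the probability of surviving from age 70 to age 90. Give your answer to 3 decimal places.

0.188

The overall survival probability is (1 − 0.221) × (1 − 0.118) × (1 − 0.345) × (1 − 0.582).
= 0.779 × 0.882 × 0.655 × 0.418 = 0.188115.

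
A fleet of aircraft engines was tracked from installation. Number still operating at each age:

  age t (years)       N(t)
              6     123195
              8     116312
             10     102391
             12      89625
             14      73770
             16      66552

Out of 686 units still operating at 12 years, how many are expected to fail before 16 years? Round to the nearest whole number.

The relevant probability is 1 − 66552/89625 = 0.257439.
Expected number = 686 × 0.257439 = 177.

177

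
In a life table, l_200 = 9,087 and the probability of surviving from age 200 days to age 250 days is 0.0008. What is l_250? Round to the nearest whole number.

7

l_250 = l_200 × p = 9,087 × 0.0008 = 7.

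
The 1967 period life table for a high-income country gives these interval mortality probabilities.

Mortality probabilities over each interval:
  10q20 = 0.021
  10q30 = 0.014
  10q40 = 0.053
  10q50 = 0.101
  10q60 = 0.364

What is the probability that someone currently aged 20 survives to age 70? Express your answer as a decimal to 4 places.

50p20 = (1 − 0.021) × (1 − 0.014) × (1 − 0.053) × (1 − 0.101) × (1 − 0.364).
= 0.979 × 0.986 × 0.947 × 0.899 × 0.636 = 0.522669.

0.5227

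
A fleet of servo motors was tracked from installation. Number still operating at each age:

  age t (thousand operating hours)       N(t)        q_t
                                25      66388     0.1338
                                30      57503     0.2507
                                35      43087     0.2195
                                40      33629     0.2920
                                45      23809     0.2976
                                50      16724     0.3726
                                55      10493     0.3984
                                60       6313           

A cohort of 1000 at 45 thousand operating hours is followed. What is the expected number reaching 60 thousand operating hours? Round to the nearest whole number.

265

The relevant probability is 6313/23809 = 0.265152.
Expected number = 1000 × 0.265152 = 265.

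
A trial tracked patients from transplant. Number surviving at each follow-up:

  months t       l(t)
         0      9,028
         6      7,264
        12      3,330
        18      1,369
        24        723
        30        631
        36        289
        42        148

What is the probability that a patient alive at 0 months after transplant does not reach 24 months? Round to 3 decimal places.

P(die before 24 | alive at 0) = 1 − l(24)/l(0) = 1 − 723/9,028 = (8,305)/9,028 = 0.919916.

0.920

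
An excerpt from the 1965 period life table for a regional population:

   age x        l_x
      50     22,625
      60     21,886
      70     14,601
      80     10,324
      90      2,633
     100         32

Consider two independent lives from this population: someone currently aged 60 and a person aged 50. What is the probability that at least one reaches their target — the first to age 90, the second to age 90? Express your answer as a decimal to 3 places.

0.223

p₁ = l_90/l_60 = 2,633/21,886 = 0.120305; p₂ = l_90/l_50 = 2,633/22,625 = 0.116376.
P(at least one) = 1 − (1−p₁)(1−p₂) = 1 − 0.879695 × 0.883624 = 0.222680.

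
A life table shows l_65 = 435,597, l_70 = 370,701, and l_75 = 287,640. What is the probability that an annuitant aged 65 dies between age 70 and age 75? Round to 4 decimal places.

We want 5|5q65 = (l_70 − l_75)/l_65.
This is the probability of reaching 70 but not 75, conditional on being alive at 65: (l_70 − l_75) / l_65.
= (370,701 − 287,640) / 435,597 = 83,061 / 435,597 = 0.190683.

0.1907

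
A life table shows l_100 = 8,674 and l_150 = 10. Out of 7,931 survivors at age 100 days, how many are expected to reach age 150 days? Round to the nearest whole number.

The relevant probability is 10/8,674 = 0.001153.
Expected number = 7,931 × 0.001153 = 9.

9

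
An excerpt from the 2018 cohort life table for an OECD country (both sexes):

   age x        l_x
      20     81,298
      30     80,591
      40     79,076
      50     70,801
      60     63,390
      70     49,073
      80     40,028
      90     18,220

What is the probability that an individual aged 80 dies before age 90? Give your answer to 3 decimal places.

0.545

P(die before 90 | alive at 80) = 1 − l_90/l_80 = 1 − 18,220/40,028 = (21,808)/40,028 = 0.544819.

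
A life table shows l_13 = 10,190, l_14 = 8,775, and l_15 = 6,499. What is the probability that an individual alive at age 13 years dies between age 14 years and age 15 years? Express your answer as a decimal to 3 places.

This is the probability of reaching 14 but not 15, conditional on being alive at 13: (l_14 − l_15) / l_13.
= (8,775 − 6,499) / 10,190 = 2,276 / 10,190 = 0.223356.

0.223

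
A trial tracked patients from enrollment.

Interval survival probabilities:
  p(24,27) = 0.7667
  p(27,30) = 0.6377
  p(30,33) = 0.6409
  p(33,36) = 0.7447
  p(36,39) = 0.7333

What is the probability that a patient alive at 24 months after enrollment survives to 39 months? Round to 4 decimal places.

Survival from 24 to 39 is the product of surviving each interval: 0.7667 × 0.6377 × 0.6409 × 0.7447 × 0.7333.
= 0.171118.

0.1711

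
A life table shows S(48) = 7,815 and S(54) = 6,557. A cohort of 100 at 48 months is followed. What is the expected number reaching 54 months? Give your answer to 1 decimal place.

83.9

The relevant probability is 6,557/7,815 = 0.839028.
Expected number = 100 × 0.839028 = 83.9.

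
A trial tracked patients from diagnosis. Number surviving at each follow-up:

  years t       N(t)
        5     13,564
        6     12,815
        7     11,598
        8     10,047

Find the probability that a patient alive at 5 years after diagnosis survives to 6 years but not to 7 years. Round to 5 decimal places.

0.08972

This is the probability of reaching 6 but not 7, conditional on being alive at 5: (N(6) − N(7)) / N(5).
= (12,815 − 11,598) / 13,564 = 1,217 / 13,564 = 0.089723.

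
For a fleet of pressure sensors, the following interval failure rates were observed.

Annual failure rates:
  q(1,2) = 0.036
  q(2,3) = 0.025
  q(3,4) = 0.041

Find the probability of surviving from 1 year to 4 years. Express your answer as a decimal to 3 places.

0.901

P(survive 1→4) = (1 − 0.036) × (1 − 0.025) × (1 − 0.041).
= 0.964 × 0.975 × 0.959 = 0.901364.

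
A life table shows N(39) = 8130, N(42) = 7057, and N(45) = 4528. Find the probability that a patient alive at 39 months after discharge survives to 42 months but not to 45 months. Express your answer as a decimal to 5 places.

This is the probability of reaching 42 but not 45, conditional on being alive at 39: (N(42) − N(45)) / N(39).
= (7057 − 4528) / 8130 = 2529 / 8130 = 0.311070.

0.31107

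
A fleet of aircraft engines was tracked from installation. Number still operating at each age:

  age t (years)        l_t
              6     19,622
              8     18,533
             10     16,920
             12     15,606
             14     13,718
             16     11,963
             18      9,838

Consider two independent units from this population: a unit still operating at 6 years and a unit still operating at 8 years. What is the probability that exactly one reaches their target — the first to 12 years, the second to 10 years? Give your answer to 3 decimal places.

p₁ = l_12/l_6 = 15,606/19,622 = 0.795332; p₂ = l_10/l_8 = 16,920/18,533 = 0.912966.
P(exactly one) = p₁(1−p₂) + (1−p₁)p₂ = 0.069221 + 0.186855 = 0.256076.

0.256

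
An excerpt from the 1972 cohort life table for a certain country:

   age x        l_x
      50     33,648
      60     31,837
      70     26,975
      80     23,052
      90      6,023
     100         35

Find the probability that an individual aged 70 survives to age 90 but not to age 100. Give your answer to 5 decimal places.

0.22198

We want 20|10q70 = (l_90 − l_100)/l_70.
This is the probability of reaching 90 but not 100, conditional on being alive at 70: (l_90 − l_100) / l_70.
= (6,023 − 35) / 26,975 = 5,988 / 26,975 = 0.221983.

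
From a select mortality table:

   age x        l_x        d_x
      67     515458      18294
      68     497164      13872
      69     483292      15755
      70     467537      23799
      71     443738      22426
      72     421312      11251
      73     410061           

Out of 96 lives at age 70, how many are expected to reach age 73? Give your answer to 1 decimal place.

The relevant probability is 410061/467537 = 0.877066.
Expected number = 96 × 0.877066 = 84.2.

84.2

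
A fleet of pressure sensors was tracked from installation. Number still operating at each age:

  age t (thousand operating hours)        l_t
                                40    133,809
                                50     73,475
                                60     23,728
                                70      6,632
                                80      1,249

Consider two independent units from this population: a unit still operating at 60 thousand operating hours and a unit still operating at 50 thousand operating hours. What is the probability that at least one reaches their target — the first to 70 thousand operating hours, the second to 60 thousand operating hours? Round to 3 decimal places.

0.512

p₁ = l_70/l_60 = 6,632/23,728 = 0.279501; p₂ = l_60/l_50 = 23,728/73,475 = 0.322940.
P(at least one) = 1 − (1−p₁)(1−p₂) = 1 − 0.720499 × 0.677060 = 0.512179.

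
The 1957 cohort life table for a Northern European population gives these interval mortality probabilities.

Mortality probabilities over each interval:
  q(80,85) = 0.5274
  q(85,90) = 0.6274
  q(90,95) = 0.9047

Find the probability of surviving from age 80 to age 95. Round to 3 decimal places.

The overall survival probability is (1 − 0.5274) × (1 − 0.6274) × (1 − 0.9047).
= 0.4726 × 0.3726 × 0.0953 = 0.016781.

0.017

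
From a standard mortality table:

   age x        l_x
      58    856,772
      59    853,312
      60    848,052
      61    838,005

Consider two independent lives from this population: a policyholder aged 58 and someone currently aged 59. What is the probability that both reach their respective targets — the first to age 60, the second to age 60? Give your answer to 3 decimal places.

0.984

p₁ = l_60/l_58 = 848,052/856,772 = 0.989822; p₂ = l_60/l_59 = 848,052/853,312 = 0.993836.
P(both) = p₁ × p₂ = 0.989822 × 0.993836 = 0.983721.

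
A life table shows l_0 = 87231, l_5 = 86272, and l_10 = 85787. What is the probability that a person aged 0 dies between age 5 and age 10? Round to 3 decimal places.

We want 5|5q0 = (l_5 − l_10)/l_0.
This is the probability of reaching 5 but not 10, conditional on being alive at 0: (l_5 − l_10) / l_0.
= (86272 − 85787) / 87231 = 485 / 87231 = 0.005560.

0.006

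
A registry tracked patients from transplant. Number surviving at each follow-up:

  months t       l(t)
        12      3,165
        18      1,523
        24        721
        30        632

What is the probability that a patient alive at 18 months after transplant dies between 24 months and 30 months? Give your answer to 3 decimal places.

0.058

This is the probability of reaching 24 but not 30, conditional on being alive at 18: (l(24) − l(30)) / l(18).
= (721 − 632) / 1,523 = 89 / 1,523 = 0.058437.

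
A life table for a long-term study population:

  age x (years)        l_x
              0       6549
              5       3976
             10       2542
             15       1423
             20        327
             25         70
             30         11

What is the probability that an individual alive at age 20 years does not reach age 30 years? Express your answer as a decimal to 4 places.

0.9664

P(die before 30 | alive at 20) = 1 − l_30/l_20 = 1 − 11/327 = (316)/327 = 0.966361.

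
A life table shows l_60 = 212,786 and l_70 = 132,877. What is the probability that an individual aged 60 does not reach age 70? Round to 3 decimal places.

0.376

P(die before 70 | alive at 60) = 1 − l_70/l_60 = 1 − 132,877/212,786 = (79,909)/212,786 = 0.375537.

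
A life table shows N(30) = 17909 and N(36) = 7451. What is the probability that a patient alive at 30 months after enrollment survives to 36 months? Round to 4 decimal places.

0.4160

The conditional survival probability is N(36)/N(30) = 7451/17909 = 0.416048.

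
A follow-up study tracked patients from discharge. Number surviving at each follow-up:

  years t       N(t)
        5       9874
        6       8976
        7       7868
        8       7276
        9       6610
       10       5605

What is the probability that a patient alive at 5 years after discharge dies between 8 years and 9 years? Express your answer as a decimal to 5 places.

0.06745

This is the probability of reaching 8 but not 9, conditional on being alive at 5: (N(8) − N(9)) / N(5).
= (7276 − 6610) / 9874 = 666 / 9874 = 0.067450.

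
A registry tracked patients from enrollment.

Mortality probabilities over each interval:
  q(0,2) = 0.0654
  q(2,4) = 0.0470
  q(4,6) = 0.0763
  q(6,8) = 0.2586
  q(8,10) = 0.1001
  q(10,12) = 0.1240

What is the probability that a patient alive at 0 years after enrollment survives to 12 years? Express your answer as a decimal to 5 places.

0.48084

Chaining the interval survival probabilities: (1 − 0.0654) × (1 − 0.0470) × (1 − 0.0763) × (1 − 0.2586) × (1 − 0.1001) × (1 − 0.1240).
= 0.9346 × 0.9530 × 0.9237 × 0.7414 × 0.8999 × 0.8760 = 0.480840.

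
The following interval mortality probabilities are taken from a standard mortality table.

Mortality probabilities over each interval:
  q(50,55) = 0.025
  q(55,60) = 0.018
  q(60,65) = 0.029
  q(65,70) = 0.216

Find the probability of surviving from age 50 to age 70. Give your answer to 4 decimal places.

Chaining the interval survival probabilities: (1 − 0.025) × (1 − 0.018) × (1 − 0.029) × (1 − 0.216).
= 0.975 × 0.982 × 0.971 × 0.784 = 0.728872.

0.7289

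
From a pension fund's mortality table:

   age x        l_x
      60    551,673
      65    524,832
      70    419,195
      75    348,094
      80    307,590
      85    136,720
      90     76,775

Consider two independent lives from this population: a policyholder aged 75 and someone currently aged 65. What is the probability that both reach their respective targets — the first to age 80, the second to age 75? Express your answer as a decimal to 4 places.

p₁ = l_80/l_75 = 307,590/348,094 = 0.883641; p₂ = l_75/l_65 = 348,094/524,832 = 0.663248.
P(both) = p₁ × p₂ = 0.883641 × 0.663248 = 0.586073.

0.5861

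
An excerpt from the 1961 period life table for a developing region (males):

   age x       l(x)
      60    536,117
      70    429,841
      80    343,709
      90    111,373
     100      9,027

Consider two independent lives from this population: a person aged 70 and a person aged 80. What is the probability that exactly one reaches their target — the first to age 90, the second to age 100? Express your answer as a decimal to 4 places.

0.2718

p₁ = l(90)/l(70) = 111,373/429,841 = 0.259103; p₂ = l(100)/l(80) = 9,027/343,709 = 0.026263.
P(exactly one) = p₁(1−p₂) + (1−p₁)p₂ = 0.252298 + 0.019458 = 0.271756.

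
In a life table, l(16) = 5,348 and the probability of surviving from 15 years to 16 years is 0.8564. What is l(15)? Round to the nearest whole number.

6245

l(15) = l(16) / p = 5,348 / 0.8564 = 6245.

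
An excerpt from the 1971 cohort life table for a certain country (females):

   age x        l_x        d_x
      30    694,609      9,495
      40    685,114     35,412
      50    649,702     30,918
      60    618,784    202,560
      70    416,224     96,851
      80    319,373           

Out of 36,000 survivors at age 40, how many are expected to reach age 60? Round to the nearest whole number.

32515

The relevant probability is 618,784/685,114 = 0.903184.
Expected number = 36,000 × 0.903184 = 32515.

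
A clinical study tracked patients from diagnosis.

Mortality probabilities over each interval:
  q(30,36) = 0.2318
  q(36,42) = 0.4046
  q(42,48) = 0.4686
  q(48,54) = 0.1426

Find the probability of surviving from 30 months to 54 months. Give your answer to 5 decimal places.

P(survive 30→54) = (1 − 0.2318) × (1 − 0.4046) × (1 − 0.4686) × (1 − 0.1426).
= 0.7682 × 0.5954 × 0.5314 × 0.8574 = 0.208395.

0.20840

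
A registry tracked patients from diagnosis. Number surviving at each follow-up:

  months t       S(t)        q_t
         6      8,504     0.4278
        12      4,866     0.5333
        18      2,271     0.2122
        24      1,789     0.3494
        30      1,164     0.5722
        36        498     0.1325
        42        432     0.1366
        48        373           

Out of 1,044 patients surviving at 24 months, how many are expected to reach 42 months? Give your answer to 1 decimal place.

252.1

The relevant probability is 432/1,789 = 0.241476.
Expected number = 1,044 × 0.241476 = 252.1.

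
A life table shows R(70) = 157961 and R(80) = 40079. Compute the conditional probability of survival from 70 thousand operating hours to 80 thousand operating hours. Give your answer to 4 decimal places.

The conditional survival probability is R(80)/R(70) = 40079/157961 = 0.253727.

0.2537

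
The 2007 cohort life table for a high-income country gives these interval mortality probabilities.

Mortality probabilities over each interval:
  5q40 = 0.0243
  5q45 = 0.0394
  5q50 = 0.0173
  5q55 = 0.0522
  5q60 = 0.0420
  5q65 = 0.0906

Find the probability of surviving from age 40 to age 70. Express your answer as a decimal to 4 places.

The overall survival probability is (1 − 0.0243) × (1 − 0.0394) × (1 − 0.0173) × (1 − 0.0522) × (1 − 0.0420) × (1 − 0.0906).
= 0.9757 × 0.9606 × 0.9827 × 0.9478 × 0.9580 × 0.9094 = 0.760531.

0.7605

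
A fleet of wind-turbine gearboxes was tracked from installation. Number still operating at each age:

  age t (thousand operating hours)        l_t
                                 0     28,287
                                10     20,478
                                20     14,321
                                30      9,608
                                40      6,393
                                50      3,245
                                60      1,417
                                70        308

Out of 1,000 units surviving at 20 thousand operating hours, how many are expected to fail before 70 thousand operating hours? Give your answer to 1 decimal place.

The relevant probability is 1 − 308/14,321 = 0.978493.
Expected number = 1,000 × 0.978493 = 978.5.

978.5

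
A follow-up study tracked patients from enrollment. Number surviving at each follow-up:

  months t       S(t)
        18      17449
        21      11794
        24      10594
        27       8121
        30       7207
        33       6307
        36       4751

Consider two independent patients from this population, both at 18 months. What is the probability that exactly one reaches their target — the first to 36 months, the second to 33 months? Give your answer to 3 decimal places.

p₁ = S(36)/S(18) = 4751/17449 = 0.272279; p₂ = S(33)/S(18) = 6307/17449 = 0.361453.
P(exactly one) = p₁(1−p₂) + (1−p₁)p₂ = 0.173863 + 0.263037 = 0.436900.

0.437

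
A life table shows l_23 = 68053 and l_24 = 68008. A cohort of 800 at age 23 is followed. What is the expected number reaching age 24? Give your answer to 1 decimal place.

The relevant probability is 68008/68053 = 0.999339.
Expected number = 800 × 0.999339 = 799.5.

799.5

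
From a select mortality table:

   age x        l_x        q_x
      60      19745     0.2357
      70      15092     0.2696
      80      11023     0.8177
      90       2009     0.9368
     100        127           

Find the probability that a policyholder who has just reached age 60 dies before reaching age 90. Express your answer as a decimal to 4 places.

P(die before 90 | alive at 60) = 1 − l_90/l_60 = 1 − 2009/19745 = (17736)/19745 = 0.898253.

0.8983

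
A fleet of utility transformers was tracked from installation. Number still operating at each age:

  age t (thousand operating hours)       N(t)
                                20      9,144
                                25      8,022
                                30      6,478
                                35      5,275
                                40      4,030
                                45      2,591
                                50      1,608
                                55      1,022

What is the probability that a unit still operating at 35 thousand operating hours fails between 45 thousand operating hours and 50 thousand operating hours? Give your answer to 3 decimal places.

0.186

This is the probability of reaching 45 but not 50, conditional on being operational at 35: (N(45) − N(50)) / N(35).
= (2,591 − 1,608) / 5,275 = 983 / 5,275 = 0.186351.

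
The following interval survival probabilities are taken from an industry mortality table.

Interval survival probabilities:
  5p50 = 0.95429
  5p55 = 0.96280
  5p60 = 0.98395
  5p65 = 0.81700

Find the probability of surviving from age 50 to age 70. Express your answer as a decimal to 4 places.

Chaining the interval survival probabilities: 0.95429 × 0.96280 × 0.98395 × 0.81700.
= 0.738604.

0.7386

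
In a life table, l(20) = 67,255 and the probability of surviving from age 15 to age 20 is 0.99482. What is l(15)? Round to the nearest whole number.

l(15) = l(20) / p = 67,255 / 0.99482 = 67605.

67605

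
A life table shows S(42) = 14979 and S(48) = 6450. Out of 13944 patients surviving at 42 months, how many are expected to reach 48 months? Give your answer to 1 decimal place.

6004.3

The relevant probability is 6450/14979 = 0.430603.
Expected number = 13944 × 0.430603 = 6004.3.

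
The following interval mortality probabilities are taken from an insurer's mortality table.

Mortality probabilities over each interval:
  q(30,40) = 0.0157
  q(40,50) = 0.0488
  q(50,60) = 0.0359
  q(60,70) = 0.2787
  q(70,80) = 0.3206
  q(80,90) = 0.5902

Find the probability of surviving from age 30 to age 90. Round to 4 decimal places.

The overall survival probability is (1 − 0.0157) × (1 − 0.0488) × (1 − 0.0359) × (1 − 0.2787) × (1 − 0.3206) × (1 − 0.5902).
= 0.9843 × 0.9512 × 0.9641 × 0.7213 × 0.6794 × 0.4098 = 0.181274.

0.1813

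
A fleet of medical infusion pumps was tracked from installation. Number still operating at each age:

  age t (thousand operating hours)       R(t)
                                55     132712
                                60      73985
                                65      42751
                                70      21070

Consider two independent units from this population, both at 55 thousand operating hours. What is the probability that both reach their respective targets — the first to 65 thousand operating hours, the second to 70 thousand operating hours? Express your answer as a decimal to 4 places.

p₁ = R(65)/R(55) = 42751/132712 = 0.322134; p₂ = R(70)/R(55) = 21070/132712 = 0.158765.
P(both) = p₁ × p₂ = 0.322134 × 0.158765 = 0.051144.

0.0511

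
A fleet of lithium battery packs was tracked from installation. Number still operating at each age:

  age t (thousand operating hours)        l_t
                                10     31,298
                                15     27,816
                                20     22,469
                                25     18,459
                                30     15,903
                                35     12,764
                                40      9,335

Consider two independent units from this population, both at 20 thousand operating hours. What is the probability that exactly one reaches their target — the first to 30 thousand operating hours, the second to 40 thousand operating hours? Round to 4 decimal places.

0.5351

p₁ = l_30/l_20 = 15,903/22,469 = 0.707775; p₂ = l_40/l_20 = 9,335/22,469 = 0.415461.
P(exactly one) = p₁(1−p₂) + (1−p₁)p₂ = 0.413722 + 0.121408 = 0.535130.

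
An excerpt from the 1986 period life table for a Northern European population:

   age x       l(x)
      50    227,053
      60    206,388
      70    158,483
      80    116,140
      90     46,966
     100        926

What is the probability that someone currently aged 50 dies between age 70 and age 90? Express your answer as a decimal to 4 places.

0.4911

This is the probability of reaching 70 but not 90, conditional on being alive at 50: (l(70) − l(90)) / l(50).
= (158,483 − 46,966) / 227,053 = 111,517 / 227,053 = 0.491150.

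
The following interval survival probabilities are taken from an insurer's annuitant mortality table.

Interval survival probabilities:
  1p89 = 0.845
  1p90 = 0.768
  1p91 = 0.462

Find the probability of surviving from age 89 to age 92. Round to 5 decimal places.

The overall survival probability is 0.845 × 0.768 × 0.462.
= 0.299820.

0.29982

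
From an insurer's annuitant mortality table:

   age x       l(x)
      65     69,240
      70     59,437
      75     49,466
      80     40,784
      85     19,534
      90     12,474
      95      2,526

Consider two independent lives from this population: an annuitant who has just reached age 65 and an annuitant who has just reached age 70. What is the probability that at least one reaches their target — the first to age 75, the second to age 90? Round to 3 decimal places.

0.774

p₁ = l(75)/l(65) = 49,466/69,240 = 0.714414; p₂ = l(90)/l(70) = 12,474/59,437 = 0.209869.
P(at least one) = 1 − (1−p₁)(1−p₂) = 1 − 0.285586 × 0.790131 = 0.774350.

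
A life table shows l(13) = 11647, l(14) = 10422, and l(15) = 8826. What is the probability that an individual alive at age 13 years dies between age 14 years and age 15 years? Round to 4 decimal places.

0.1370

This is the probability of reaching 14 but not 15, conditional on being alive at 13: (l(14) − l(15)) / l(13).
= (10422 − 8826) / 11647 = 1596 / 11647 = 0.137031.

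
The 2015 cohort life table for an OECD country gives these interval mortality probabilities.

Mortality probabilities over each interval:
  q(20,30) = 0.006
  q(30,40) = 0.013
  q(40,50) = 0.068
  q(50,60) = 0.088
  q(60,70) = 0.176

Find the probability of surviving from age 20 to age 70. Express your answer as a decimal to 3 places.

0.687

Chaining the interval survival probabilities: (1 − 0.006) × (1 − 0.013) × (1 − 0.068) × (1 − 0.088) × (1 − 0.176).
= 0.994 × 0.987 × 0.932 × 0.912 × 0.824 = 0.687134.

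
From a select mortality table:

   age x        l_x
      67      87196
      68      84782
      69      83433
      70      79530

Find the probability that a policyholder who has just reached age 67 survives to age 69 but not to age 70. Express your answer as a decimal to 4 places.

0.0448

We want 2|1q67 = (l_69 − l_70)/l_67.
This is the probability of reaching 69 but not 70, conditional on being alive at 67: (l_69 − l_70) / l_67.
= (83433 − 79530) / 87196 = 3903 / 87196 = 0.044761.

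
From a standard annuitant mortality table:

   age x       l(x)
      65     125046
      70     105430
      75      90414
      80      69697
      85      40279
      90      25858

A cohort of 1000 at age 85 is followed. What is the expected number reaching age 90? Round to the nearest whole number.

642

The relevant probability is 25858/40279 = 0.641972.
Expected number = 1000 × 0.641972 = 642.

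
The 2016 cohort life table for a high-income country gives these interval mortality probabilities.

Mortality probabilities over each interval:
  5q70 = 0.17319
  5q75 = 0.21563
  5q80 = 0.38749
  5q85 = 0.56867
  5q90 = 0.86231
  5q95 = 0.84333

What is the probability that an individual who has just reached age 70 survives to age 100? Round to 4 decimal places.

Survival from 70 to 100 is the product of surviving each interval: (1 − 0.17319) × (1 − 0.21563) × (1 − 0.38749) × (1 − 0.56867) × (1 − 0.86231) × (1 − 0.84333).
= 0.82681 × 0.78437 × 0.61251 × 0.43133 × 0.13769 × 0.15667 = 0.003696.

0.0037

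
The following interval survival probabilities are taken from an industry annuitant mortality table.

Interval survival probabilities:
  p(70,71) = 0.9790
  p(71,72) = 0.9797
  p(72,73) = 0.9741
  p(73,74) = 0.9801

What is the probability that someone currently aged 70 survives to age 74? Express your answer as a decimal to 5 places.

P(survive 70→74) = 0.9790 × 0.9797 × 0.9741 × 0.9801.
= 0.915693.

0.91569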